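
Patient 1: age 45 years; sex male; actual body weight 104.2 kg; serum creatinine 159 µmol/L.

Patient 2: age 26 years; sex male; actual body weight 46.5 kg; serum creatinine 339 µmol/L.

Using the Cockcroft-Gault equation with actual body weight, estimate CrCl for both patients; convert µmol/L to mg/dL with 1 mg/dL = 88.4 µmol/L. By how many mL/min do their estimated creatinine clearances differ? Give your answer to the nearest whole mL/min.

Patient 1: SCr = 159 / 88.4 = 1.799 mg/dL
Patient 1: CrCl = (140 − 45) × 104.2 / (72 × 1.799) = 9899.0 / 129.53 ≈ 76.4 mL/min
Patient 2: SCr = 339 / 88.4 = 3.835 mg/dL
Patient 2: CrCl = (140 − 26) × 46.5 / (72 × 3.835) = 5301.0 / 276.12 ≈ 19.2 mL/min
|76.4 − 19.2| = 57.2 mL/min

57 mL/min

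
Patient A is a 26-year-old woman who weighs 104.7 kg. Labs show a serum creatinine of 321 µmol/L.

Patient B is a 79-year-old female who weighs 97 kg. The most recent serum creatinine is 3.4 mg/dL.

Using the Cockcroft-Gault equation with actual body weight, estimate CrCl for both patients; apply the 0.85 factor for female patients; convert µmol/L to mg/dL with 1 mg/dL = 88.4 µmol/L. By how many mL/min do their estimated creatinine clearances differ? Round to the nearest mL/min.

Patient A: SCr = 321 / 88.4 = 3.631 mg/dL
Patient A: CrCl = (140 − 26) × 104.7 / (72 × 3.631) × 0.85 = 11935.8 / 261.43 × 0.85 ≈ 38.8 mL/min
Patient B: CrCl = (140 − 79) × 97 / (72 × 3.4) × 0.85 = 5917.0 / 244.80 × 0.85 ≈ 20.5 mL/min
|38.8 − 20.5| = 18.3 mL/min

18 mL/min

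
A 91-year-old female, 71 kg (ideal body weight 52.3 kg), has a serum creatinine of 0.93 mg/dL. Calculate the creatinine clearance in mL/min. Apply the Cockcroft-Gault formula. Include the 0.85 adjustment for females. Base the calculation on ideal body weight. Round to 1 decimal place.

32.5 mL/min

CrCl = (140 − 91) × 52.3 / (72 × 0.93) × 0.85 = 2562.7 / 66.96 × 0.85 ≈ 32.5 mL/min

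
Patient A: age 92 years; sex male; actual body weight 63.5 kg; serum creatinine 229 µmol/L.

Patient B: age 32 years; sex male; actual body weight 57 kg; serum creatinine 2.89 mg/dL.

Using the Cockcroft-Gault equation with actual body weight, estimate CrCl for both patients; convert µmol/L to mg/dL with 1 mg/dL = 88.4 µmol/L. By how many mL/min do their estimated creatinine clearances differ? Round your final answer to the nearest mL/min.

Patient A: SCr = 229 / 88.4 = 2.59 mg/dL
Patient A: CrCl = (140 − 92) × 63.5 / (72 × 2.59) = 3048.0 / 186.48 ≈ 16.3 mL/min
Patient B: CrCl = (140 − 32) × 57 / (72 × 2.89) = 6156.0 / 208.08 ≈ 29.6 mL/min
|16.3 − 29.6| = 13.3 mL/min

13 mL/min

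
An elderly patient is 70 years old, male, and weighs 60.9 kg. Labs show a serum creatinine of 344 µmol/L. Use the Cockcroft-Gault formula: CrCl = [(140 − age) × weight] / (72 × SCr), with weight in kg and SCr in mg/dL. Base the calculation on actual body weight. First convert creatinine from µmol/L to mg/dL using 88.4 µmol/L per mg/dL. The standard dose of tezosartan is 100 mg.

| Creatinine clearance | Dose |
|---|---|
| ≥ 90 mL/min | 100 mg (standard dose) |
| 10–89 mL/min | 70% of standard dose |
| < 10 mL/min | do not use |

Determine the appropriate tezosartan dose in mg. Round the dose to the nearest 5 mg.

70 mg

SCr = 344 / 88.4 = 3.891 mg/dL
CrCl = (140 − 70) × 60.9 / (72 × 3.891) = 4263.0 / 280.15 ≈ 15.2 mL/min
CrCl ≈ 15 mL/min → bracket 10–89 mL/min.
70% of 100 mg = 70 mg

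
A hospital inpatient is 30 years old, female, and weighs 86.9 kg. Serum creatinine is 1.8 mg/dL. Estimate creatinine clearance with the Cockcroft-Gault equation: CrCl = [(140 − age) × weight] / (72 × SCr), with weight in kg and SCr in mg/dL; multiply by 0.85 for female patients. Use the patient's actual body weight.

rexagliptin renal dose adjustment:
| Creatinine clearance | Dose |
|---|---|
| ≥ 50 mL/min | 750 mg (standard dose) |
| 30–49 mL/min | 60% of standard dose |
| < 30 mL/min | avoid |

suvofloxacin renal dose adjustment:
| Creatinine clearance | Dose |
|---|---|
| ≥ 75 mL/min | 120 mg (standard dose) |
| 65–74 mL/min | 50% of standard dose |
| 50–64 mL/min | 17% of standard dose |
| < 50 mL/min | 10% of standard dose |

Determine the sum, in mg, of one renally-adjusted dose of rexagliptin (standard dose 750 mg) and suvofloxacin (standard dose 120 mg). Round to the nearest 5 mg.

CrCl = (140 − 30) × 86.9 / (72 × 1.8) × 0.85 = 9559.0 / 129.60 × 0.85 ≈ 62.7 mL/min
CrCl ≈ 63 mL/min.
rexagliptin: ≥ 50 mL/min → 100% of 750 mg = 750 mg.
suvofloxacin: 50–64 mL/min → 17% of 120 mg = 20.4 mg.
Total = 750 + 20.4 = 770.4 mg.

770 mg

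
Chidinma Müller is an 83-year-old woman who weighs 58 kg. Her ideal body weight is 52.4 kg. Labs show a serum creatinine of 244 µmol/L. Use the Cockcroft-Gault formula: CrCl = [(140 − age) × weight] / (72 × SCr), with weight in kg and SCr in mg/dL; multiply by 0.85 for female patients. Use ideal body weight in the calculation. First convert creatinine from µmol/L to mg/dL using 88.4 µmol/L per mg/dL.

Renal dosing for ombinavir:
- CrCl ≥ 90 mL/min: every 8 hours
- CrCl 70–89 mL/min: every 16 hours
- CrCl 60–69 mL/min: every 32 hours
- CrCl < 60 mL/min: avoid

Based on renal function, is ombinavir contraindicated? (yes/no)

yes

SCr = 244 / 88.4 = 2.76 mg/dL
CrCl = (140 − 83) × 52.4 / (72 × 2.76) × 0.85 = 2986.8 / 198.72 × 0.85 ≈ 12.8 mL/min
CrCl ≈ 13 mL/min, which is < 60 mL/min.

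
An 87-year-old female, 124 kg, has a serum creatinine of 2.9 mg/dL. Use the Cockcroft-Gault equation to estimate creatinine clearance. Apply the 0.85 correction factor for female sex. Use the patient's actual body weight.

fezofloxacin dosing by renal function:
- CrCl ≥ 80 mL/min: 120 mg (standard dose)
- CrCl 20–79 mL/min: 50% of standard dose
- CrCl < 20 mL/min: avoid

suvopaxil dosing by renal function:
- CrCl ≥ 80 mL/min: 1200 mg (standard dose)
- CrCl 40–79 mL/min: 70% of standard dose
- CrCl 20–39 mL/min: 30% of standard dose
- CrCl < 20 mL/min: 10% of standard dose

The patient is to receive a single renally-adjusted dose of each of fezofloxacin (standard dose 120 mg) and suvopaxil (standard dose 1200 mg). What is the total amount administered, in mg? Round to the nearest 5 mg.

420 mg

CrCl = (140 − 87) × 124 / (72 × 2.9) × 0.85 = 6572.0 / 208.80 × 0.85 ≈ 26.8 mL/min
CrCl ≈ 27 mL/min.
fezofloxacin: 20–79 mL/min → 50% of 120 mg = 60 mg.
suvopaxil: 20–39 mL/min → 30% of 1200 mg = 360 mg.
Total = 60 + 360 = 420 mg.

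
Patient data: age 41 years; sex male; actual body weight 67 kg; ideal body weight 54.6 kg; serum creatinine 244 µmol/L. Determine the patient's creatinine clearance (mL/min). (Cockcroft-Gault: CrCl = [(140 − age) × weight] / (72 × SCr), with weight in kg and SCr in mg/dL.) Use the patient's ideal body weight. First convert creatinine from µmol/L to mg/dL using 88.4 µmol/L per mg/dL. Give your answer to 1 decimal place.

27.2 mL/min

SCr = 244 / 88.4 = 2.76 mg/dL
CrCl = (140 − 41) × 54.6 / (72 × 2.76) = 5405.4 / 198.72 ≈ 27.2 mL/min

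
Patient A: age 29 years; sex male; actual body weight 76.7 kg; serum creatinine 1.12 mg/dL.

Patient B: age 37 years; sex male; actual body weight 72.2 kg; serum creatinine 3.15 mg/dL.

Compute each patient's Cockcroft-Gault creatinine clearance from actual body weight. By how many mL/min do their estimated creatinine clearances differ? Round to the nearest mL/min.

73 mL/min

Patient A: CrCl = (140 − 29) × 76.7 / (72 × 1.12) = 8513.7 / 80.64 ≈ 105.6 mL/min
Patient B: CrCl = (140 − 37) × 72.2 / (72 × 3.15) = 7436.6 / 226.80 ≈ 32.8 mL/min
|105.6 − 32.8| = 72.8 mL/min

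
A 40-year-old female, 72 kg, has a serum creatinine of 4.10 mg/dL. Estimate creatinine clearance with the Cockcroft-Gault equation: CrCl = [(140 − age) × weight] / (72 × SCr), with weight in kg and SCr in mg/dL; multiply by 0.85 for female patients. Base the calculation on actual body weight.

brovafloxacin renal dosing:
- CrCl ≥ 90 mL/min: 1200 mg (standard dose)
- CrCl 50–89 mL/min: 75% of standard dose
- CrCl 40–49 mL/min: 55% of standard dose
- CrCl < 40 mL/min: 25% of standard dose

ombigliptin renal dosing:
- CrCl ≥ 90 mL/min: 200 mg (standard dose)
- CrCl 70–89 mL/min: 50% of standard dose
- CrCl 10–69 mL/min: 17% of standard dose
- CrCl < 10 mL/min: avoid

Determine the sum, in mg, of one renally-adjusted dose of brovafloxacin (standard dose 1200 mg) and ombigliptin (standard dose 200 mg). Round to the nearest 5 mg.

CrCl = (140 − 40) × 72 / (72 × 4.1) × 0.85 = 7200.0 / 295.20 × 0.85 ≈ 20.7 mL/min
CrCl ≈ 21 mL/min.
brovafloxacin: < 40 mL/min → 25% of 1200 mg = 300 mg.
ombigliptin: 10–69 mL/min → 17% of 200 mg = 34 mg.
Total = 300 + 34 = 334 mg.

335 mg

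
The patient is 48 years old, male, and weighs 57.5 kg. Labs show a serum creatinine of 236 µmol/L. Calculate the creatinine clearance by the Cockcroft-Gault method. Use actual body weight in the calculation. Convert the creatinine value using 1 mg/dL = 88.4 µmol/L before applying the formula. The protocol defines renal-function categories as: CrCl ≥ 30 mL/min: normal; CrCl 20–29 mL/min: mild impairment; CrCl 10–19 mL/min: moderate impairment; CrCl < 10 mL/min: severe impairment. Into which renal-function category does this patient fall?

mild impairment

SCr = 236 / 88.4 = 2.67 mg/dL
CrCl = (140 − 48) × 57.5 / (72 × 2.67) = 5290.0 / 192.24 ≈ 27.5 mL/min
28 mL/min falls in the 'mild impairment' range.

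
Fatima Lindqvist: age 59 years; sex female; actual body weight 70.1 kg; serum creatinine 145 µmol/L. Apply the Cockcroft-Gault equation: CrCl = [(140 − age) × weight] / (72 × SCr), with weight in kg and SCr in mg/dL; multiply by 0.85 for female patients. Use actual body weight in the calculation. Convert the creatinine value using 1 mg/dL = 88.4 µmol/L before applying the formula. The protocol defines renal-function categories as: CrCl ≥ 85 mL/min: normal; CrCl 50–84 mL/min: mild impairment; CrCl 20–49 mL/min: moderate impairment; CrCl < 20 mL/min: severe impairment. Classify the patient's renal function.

moderate impairment

SCr = 145 / 88.4 = 1.64 mg/dL
CrCl = (140 − 59) × 70.1 / (72 × 1.64) × 0.85 = 5678.1 / 118.08 × 0.85 ≈ 40.9 mL/min
41 mL/min falls in the 'moderate impairment' range.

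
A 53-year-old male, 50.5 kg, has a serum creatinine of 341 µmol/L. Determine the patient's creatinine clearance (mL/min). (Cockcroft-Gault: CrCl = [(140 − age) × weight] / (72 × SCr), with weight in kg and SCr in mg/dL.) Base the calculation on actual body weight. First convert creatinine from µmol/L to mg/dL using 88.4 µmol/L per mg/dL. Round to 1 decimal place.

SCr = 341 / 88.4 = 3.857 mg/dL
CrCl = (140 − 53) × 50.5 / (72 × 3.857) = 4393.5 / 277.70 ≈ 15.8 mL/min

15.8 mL/min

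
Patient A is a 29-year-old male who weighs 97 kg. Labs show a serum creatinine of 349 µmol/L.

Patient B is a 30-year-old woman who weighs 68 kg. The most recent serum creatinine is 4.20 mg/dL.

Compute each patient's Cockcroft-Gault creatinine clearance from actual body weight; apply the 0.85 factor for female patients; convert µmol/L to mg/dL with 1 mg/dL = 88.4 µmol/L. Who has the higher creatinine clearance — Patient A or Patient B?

Patient A: SCr = 349 / 88.4 = 3.948 mg/dL
Patient A: CrCl = (140 − 29) × 97 / (72 × 3.948) = 10767.0 / 284.26 ≈ 37.9 mL/min
Patient B: CrCl = (140 − 30) × 68 / (72 × 4.2) × 0.85 = 7480.0 / 302.40 × 0.85 ≈ 21.0 mL/min
37.9 vs 21.0 mL/min → Patient A is higher.

Patient A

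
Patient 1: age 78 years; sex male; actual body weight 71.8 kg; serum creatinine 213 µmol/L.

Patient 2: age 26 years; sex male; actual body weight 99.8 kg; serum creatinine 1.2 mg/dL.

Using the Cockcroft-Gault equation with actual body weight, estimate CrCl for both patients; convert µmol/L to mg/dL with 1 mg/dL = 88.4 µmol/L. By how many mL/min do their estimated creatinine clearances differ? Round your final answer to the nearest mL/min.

106 mL/min

Patient 1: SCr = 213 / 88.4 = 2.41 mg/dL
Patient 1: CrCl = (140 − 78) × 71.8 / (72 × 2.41) = 4451.6 / 173.52 ≈ 25.7 mL/min
Patient 2: CrCl = (140 − 26) × 99.8 / (72 × 1.2) = 11377.2 / 86.40 ≈ 131.7 mL/min
|25.7 − 131.7| = 106.0 mL/min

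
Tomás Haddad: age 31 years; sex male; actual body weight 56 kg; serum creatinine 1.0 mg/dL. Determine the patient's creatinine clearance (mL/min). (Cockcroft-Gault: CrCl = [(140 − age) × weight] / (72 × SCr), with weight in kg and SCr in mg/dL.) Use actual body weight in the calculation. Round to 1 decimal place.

84.8 mL/min

CrCl = (140 − 31) × 56 / (72 × 1) = 6104.0 / 72.00 ≈ 84.8 mL/min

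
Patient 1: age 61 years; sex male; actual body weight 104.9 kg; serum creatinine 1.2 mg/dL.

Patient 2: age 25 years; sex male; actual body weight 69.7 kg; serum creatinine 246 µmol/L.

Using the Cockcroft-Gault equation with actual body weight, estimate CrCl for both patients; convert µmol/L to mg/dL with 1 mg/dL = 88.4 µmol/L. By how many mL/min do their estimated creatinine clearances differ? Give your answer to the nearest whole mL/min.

Patient 1: CrCl = (140 − 61) × 104.9 / (72 × 1.2) = 8287.1 / 86.40 ≈ 95.9 mL/min
Patient 2: SCr = 246 / 88.4 = 2.783 mg/dL
Patient 2: CrCl = (140 − 25) × 69.7 / (72 × 2.783) = 8015.5 / 200.38 ≈ 40.0 mL/min
|95.9 − 40.0| = 55.9 mL/min

56 mL/min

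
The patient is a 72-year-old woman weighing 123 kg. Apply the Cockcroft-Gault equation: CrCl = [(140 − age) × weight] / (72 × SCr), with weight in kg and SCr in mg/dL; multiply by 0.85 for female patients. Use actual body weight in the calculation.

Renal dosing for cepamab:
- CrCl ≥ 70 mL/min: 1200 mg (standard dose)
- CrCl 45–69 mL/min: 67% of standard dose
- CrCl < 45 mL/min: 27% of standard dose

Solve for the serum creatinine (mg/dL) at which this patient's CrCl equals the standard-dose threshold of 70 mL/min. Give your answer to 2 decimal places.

1.41 mg/dL

Standard dose requires CrCl ≥ 70 mL/min.
Set (140 − 72) × 123 × 0.85 / (72 × SCr) = 70
SCr = (140 − 72) × 123 × 0.85 / (72 × 70) = 1.411 mg/dL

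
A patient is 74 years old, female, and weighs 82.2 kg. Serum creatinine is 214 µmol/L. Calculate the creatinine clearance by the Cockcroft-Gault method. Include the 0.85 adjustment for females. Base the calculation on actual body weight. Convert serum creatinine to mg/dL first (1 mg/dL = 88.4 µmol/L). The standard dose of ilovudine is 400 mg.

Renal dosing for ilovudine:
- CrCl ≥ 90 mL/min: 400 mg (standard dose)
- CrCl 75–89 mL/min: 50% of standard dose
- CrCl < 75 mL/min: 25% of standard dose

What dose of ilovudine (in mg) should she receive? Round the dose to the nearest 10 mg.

SCr = 214 / 88.4 = 2.421 mg/dL
CrCl = (140 − 74) × 82.2 / (72 × 2.421) × 0.85 = 5425.2 / 174.31 × 0.85 ≈ 26.5 mL/min
CrCl ≈ 26 mL/min → bracket < 75 mL/min.
25% of 400 mg = 100 mg

100 mg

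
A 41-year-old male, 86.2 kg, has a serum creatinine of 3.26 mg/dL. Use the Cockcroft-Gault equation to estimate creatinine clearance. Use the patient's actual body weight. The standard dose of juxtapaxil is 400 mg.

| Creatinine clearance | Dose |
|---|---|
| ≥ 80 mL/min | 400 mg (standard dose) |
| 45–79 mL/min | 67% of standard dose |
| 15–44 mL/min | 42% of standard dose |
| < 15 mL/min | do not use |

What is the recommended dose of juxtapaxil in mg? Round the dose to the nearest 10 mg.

CrCl = (140 − 41) × 86.2 / (72 × 3.26) = 8533.8 / 234.72 ≈ 36.4 mL/min
CrCl ≈ 36 mL/min → bracket 15–44 mL/min.
42% of 400 mg = 168 mg → 170 mg

170 mg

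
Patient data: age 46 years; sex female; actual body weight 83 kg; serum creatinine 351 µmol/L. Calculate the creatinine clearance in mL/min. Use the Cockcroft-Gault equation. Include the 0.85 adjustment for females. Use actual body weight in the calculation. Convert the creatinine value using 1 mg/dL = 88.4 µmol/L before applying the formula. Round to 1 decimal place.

23.2 mL/min

SCr = 351 / 88.4 = 3.971 mg/dL
CrCl = (140 − 46) × 83 / (72 × 3.971) × 0.85 = 7802.0 / 285.91 × 0.85 ≈ 23.2 mL/min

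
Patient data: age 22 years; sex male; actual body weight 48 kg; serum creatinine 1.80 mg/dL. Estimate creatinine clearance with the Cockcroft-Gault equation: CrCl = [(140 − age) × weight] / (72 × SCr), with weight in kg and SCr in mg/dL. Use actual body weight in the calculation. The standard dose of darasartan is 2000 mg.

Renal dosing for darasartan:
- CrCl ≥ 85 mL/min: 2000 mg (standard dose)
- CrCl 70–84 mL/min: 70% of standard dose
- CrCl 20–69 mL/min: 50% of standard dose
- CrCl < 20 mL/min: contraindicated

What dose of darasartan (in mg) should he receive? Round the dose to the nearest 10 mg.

CrCl = (140 − 22) × 48 / (72 × 1.8) = 5664.0 / 129.60 ≈ 43.7 mL/min
CrCl ≈ 44 mL/min → bracket 20–69 mL/min.
50% of 2000 mg = 1000 mg

1000 mg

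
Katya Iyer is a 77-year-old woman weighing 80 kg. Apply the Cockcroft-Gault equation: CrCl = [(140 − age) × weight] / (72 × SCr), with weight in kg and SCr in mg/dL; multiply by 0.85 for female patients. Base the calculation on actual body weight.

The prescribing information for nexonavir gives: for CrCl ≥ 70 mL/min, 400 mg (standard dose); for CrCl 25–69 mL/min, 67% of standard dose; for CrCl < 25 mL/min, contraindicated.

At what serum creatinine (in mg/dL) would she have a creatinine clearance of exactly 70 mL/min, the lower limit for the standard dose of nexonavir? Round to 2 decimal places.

0.85 mg/dL

Standard dose requires CrCl ≥ 70 mL/min.
Set (140 − 77) × 80 × 0.85 / (72 × SCr) = 70
SCr = (140 − 77) × 80 × 0.85 / (72 × 70) = 0.850 mg/dL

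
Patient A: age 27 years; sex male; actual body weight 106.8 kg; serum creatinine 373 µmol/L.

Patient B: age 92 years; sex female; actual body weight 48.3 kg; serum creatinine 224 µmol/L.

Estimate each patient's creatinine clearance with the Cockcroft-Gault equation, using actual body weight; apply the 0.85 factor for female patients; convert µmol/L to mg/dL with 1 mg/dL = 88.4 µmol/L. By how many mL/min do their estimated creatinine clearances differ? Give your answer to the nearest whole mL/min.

Patient A: SCr = 373 / 88.4 = 4.219 mg/dL
Patient A: CrCl = (140 − 27) × 106.8 / (72 × 4.219) = 12068.4 / 303.77 ≈ 39.7 mL/min
Patient B: SCr = 224 / 88.4 = 2.534 mg/dL
Patient B: CrCl = (140 − 92) × 48.3 / (72 × 2.534) × 0.85 = 2318.4 / 182.45 × 0.85 ≈ 10.8 mL/min
|39.7 − 10.8| = 28.9 mL/min

29 mL/min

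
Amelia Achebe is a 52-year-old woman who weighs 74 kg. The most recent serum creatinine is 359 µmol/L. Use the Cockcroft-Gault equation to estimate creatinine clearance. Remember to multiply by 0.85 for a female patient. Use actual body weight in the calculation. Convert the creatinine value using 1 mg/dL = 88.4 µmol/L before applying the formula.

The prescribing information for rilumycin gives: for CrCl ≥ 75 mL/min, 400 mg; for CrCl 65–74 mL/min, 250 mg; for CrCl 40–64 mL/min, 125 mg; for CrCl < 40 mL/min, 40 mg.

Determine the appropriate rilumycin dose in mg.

SCr = 359 / 88.4 = 4.061 mg/dL
CrCl = (140 − 52) × 74 / (72 × 4.061) × 0.85 = 6512.0 / 292.39 × 0.85 ≈ 18.9 mL/min
CrCl ≈ 19 mL/min → bracket < 40 mL/min.
Dose for this bracket: 40 mg.

40 mg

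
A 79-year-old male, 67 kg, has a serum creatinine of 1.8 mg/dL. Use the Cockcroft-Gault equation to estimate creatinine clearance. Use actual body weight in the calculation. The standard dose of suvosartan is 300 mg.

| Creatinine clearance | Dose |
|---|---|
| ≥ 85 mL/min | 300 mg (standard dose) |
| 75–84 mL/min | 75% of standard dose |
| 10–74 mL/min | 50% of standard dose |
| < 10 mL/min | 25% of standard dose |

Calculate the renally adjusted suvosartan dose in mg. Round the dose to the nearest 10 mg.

CrCl = (140 − 79) × 67 / (72 × 1.8) = 4087.0 / 129.60 ≈ 31.5 mL/min
CrCl ≈ 32 mL/min → bracket 10–74 mL/min.
50% of 300 mg = 150 mg

150 mg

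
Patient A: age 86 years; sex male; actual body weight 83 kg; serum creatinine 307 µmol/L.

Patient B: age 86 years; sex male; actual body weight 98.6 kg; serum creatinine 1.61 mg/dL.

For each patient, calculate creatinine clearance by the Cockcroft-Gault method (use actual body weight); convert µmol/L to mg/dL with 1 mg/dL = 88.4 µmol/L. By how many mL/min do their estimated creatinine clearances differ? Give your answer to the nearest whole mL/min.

Patient A: SCr = 307 / 88.4 = 3.473 mg/dL
Patient A: CrCl = (140 − 86) × 83 / (72 × 3.473) = 4482.0 / 250.06 ≈ 17.9 mL/min
Patient B: CrCl = (140 − 86) × 98.6 / (72 × 1.61) = 5324.4 / 115.92 ≈ 45.9 mL/min
|17.9 − 45.9| = 28.0 mL/min

28 mL/min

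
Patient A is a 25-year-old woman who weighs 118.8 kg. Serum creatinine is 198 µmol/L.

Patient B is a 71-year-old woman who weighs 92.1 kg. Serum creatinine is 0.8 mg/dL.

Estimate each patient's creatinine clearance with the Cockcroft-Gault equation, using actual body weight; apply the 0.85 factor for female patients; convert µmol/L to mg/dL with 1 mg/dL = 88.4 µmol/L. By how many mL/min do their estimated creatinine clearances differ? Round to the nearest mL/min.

22 mL/min

Patient A: SCr = 198 / 88.4 = 2.24 mg/dL
Patient A: CrCl = (140 − 25) × 118.8 / (72 × 2.24) × 0.85 = 13662.0 / 161.28 × 0.85 ≈ 72.0 mL/min
Patient B: CrCl = (140 − 71) × 92.1 / (72 × 0.8) × 0.85 = 6354.9 / 57.60 × 0.85 ≈ 93.8 mL/min
|72.0 − 93.8| = 21.8 mL/min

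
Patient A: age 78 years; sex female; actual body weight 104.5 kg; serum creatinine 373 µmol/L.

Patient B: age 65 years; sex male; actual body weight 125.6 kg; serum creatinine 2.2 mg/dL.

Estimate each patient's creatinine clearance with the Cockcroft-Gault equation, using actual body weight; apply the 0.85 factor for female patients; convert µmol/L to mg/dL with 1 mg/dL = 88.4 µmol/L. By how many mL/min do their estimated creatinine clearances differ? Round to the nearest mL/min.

41 mL/min

Patient A: SCr = 373 / 88.4 = 4.219 mg/dL
Patient A: CrCl = (140 − 78) × 104.5 / (72 × 4.219) × 0.85 = 6479.0 / 303.77 × 0.85 ≈ 18.1 mL/min
Patient B: CrCl = (140 − 65) × 125.6 / (72 × 2.2) = 9420.0 / 158.40 ≈ 59.5 mL/min
|18.1 − 59.5| = 41.4 mL/min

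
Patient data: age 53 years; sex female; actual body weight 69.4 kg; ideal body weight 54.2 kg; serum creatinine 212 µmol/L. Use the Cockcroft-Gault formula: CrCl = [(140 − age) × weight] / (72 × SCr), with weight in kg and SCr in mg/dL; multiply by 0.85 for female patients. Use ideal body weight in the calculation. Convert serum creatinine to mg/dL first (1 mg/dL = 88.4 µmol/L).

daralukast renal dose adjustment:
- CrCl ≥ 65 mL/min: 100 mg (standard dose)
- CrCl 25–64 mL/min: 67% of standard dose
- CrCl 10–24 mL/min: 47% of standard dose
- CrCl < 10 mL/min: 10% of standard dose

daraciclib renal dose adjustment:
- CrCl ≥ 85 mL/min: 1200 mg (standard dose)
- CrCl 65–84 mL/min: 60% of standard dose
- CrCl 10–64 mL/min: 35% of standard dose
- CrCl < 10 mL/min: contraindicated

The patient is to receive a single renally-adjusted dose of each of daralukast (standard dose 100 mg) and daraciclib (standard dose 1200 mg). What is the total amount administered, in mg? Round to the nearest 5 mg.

SCr = 212 / 88.4 = 2.398 mg/dL
CrCl = (140 − 53) × 54.2 / (72 × 2.398) × 0.85 = 4715.4 / 172.66 × 0.85 ≈ 23.2 mL/min
CrCl ≈ 23 mL/min.
daralukast: 10–24 mL/min → 47% of 100 mg = 47 mg.
daraciclib: 10–64 mL/min → 35% of 1200 mg = 420 mg.
Total = 47 + 420 = 467 mg.

465 mg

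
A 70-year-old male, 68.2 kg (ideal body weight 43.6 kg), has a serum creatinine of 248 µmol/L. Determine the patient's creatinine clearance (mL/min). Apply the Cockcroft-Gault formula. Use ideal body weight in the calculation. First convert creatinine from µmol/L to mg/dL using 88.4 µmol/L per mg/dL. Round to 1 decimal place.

15.1 mL/min

SCr = 248 / 88.4 = 2.805 mg/dL
CrCl = (140 − 70) × 43.6 / (72 × 2.805) = 3052.0 / 201.96 ≈ 15.1 mL/min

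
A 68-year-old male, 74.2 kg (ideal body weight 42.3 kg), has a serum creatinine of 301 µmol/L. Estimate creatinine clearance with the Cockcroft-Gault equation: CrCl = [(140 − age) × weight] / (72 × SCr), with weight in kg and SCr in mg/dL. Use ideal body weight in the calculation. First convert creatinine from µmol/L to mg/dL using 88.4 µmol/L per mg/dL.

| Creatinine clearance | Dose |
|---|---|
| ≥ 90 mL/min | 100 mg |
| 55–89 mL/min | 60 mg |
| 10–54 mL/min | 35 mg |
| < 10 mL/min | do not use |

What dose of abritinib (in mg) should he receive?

35 mg

SCr = 301 / 88.4 = 3.405 mg/dL
CrCl = (140 − 68) × 42.3 / (72 × 3.405) = 3045.6 / 245.16 ≈ 12.4 mL/min
CrCl ≈ 12 mL/min → bracket 10–54 mL/min.
Dose for this bracket: 35 mg.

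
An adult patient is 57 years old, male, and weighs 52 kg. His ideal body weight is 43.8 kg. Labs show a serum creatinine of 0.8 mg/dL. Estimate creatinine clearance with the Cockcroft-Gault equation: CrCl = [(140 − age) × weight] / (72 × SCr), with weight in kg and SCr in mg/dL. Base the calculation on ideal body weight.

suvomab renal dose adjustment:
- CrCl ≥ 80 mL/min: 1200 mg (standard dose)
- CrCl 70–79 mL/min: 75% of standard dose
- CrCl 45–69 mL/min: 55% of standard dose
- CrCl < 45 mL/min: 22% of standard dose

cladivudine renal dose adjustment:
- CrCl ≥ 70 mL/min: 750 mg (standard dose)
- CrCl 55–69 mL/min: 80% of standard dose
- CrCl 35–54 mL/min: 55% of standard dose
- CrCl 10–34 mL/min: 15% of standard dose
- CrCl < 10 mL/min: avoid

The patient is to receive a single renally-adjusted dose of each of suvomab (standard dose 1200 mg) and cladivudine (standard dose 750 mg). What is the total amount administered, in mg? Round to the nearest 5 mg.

CrCl = (140 − 57) × 43.8 / (72 × 0.8) = 3635.4 / 57.60 ≈ 63.1 mL/min
CrCl ≈ 63 mL/min.
suvomab: 45–69 mL/min → 55% of 1200 mg = 660 mg.
cladivudine: 55–69 mL/min → 80% of 750 mg = 600 mg.
Total = 660 + 600 = 1260 mg.

1260 mg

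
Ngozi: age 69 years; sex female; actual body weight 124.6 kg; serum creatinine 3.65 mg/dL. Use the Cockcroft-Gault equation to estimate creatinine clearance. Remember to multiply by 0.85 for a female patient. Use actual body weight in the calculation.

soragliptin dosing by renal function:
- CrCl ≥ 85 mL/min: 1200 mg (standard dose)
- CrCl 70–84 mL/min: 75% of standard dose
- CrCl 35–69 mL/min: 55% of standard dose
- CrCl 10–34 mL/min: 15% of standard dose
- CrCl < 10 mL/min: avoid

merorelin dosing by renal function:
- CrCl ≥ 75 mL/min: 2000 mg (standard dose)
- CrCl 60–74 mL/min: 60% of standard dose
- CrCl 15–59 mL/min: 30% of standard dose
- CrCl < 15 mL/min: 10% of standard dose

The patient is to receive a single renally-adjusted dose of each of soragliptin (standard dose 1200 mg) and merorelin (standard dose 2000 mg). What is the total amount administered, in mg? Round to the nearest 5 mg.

780 mg

CrCl = (140 − 69) × 124.6 / (72 × 3.65) × 0.85 = 8846.6 / 262.80 × 0.85 ≈ 28.6 mL/min
CrCl ≈ 29 mL/min.
soragliptin: 10–34 mL/min → 15% of 1200 mg = 180 mg.
merorelin: 15–59 mL/min → 30% of 2000 mg = 600 mg.
Total = 180 + 600 = 780 mg.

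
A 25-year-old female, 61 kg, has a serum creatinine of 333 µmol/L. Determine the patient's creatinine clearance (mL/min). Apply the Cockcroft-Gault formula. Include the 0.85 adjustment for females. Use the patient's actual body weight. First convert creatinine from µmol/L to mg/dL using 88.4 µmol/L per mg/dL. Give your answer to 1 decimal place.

SCr = 333 / 88.4 = 3.767 mg/dL
CrCl = (140 − 25) × 61 / (72 × 3.767) × 0.85 = 7015.0 / 271.22 × 0.85 ≈ 22.0 mL/min

22.0 mL/min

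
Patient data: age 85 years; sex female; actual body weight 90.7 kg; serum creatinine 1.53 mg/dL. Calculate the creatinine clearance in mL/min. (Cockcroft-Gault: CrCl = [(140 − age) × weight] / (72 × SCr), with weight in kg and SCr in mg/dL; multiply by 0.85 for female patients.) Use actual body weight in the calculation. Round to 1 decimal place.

CrCl = (140 − 85) × 90.7 / (72 × 1.53) × 0.85 = 4988.5 / 110.16 × 0.85 ≈ 38.5 mL/min

38.5 mL/min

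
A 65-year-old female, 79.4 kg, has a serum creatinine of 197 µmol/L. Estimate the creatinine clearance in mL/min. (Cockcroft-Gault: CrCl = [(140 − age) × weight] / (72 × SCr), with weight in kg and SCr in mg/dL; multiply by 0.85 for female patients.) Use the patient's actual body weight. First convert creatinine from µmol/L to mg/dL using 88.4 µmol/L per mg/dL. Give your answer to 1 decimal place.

31.5 mL/min

SCr = 197 / 88.4 = 2.229 mg/dL
CrCl = (140 − 65) × 79.4 / (72 × 2.229) × 0.85 = 5955.0 / 160.49 × 0.85 ≈ 31.5 mL/min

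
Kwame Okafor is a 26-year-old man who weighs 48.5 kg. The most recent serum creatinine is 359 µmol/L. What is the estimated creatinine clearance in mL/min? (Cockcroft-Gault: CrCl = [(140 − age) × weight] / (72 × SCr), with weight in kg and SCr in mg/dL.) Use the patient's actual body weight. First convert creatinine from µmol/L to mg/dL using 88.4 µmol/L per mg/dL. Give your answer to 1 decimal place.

18.9 mL/min

SCr = 359 / 88.4 = 4.061 mg/dL
CrCl = (140 − 26) × 48.5 / (72 × 4.061) = 5529.0 / 292.39 ≈ 18.9 mL/min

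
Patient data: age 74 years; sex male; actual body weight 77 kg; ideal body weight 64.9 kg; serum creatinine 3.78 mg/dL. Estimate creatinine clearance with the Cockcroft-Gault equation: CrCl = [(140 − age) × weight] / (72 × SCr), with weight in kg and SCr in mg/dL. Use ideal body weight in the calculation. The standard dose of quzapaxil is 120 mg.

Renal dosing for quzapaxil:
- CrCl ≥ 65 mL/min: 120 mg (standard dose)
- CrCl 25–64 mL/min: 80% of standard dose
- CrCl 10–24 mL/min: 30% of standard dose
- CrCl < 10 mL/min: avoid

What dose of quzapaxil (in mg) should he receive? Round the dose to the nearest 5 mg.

35 mg

CrCl = (140 − 74) × 64.9 / (72 × 3.78) = 4283.4 / 272.16 ≈ 15.7 mL/min
CrCl ≈ 16 mL/min → bracket 10–24 mL/min.
30% of 120 mg = 36 mg → 35 mg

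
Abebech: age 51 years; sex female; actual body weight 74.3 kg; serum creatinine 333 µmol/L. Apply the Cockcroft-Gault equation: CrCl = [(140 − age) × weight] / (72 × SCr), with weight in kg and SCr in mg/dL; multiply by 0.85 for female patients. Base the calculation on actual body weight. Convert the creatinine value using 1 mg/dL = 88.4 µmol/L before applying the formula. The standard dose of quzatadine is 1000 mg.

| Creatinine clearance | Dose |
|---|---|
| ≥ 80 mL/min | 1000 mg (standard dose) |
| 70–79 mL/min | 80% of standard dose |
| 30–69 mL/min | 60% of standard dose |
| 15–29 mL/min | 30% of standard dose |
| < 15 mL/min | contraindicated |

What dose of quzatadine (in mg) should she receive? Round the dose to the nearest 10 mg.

SCr = 333 / 88.4 = 3.767 mg/dL
CrCl = (140 − 51) × 74.3 / (72 × 3.767) × 0.85 = 6612.7 / 271.22 × 0.85 ≈ 20.7 mL/min
CrCl ≈ 21 mL/min → bracket 15–29 mL/min.
30% of 1000 mg = 300 mg

300 mg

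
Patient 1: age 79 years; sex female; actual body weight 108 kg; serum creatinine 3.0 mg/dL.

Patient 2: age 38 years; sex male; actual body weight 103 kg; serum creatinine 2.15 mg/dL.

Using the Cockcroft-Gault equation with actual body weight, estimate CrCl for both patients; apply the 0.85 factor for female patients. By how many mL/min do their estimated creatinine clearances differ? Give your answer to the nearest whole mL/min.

42 mL/min

Patient 1: CrCl = (140 − 79) × 108 / (72 × 3) × 0.85 = 6588.0 / 216.00 × 0.85 ≈ 25.9 mL/min
Patient 2: CrCl = (140 − 38) × 103 / (72 × 2.15) = 10506.0 / 154.80 ≈ 67.9 mL/min
|25.9 − 67.9| = 42.0 mL/min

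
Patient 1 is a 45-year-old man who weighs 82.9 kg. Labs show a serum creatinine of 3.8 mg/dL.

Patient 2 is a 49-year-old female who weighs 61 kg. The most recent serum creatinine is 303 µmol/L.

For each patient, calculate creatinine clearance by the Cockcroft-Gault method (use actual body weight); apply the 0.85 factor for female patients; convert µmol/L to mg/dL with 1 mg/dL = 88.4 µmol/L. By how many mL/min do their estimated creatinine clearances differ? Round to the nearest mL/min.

Patient 1: CrCl = (140 − 45) × 82.9 / (72 × 3.8) = 7875.5 / 273.60 ≈ 28.8 mL/min
Patient 2: SCr = 303 / 88.4 = 3.428 mg/dL
Patient 2: CrCl = (140 − 49) × 61 / (72 × 3.428) × 0.85 = 5551.0 / 246.82 × 0.85 ≈ 19.1 mL/min
|28.8 − 19.1| = 9.7 mL/min

10 mL/min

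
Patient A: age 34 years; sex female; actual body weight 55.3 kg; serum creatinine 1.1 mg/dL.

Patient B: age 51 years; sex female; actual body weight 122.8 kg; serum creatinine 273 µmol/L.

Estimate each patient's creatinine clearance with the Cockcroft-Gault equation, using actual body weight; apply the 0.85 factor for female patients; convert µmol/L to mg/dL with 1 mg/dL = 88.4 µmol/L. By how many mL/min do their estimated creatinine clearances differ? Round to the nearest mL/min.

21 mL/min

Patient A: CrCl = (140 − 34) × 55.3 / (72 × 1.1) × 0.85 = 5861.8 / 79.20 × 0.85 ≈ 62.9 mL/min
Patient B: SCr = 273 / 88.4 = 3.088 mg/dL
Patient B: CrCl = (140 − 51) × 122.8 / (72 × 3.088) × 0.85 = 10929.2 / 222.34 × 0.85 ≈ 41.8 mL/min
|62.9 − 41.8| = 21.1 mL/min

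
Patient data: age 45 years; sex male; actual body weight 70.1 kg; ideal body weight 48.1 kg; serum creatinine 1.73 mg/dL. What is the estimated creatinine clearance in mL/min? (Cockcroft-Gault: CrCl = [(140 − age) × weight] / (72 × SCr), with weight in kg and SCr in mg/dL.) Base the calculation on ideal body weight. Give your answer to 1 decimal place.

CrCl = (140 − 45) × 48.1 / (72 × 1.73) = 4569.5 / 124.56 ≈ 36.7 mL/min

36.7 mL/min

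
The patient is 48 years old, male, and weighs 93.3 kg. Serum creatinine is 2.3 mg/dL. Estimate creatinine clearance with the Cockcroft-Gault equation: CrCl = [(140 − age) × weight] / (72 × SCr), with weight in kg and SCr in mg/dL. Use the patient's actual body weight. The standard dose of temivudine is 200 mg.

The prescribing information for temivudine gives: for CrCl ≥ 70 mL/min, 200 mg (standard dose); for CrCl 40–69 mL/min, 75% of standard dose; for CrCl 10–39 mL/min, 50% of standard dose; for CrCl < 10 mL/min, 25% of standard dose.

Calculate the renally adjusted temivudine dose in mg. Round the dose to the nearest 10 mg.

CrCl = (140 − 48) × 93.3 / (72 × 2.3) = 8583.6 / 165.60 ≈ 51.8 mL/min
CrCl ≈ 52 mL/min → bracket 40–69 mL/min.
75% of 200 mg = 150 mg

150 mg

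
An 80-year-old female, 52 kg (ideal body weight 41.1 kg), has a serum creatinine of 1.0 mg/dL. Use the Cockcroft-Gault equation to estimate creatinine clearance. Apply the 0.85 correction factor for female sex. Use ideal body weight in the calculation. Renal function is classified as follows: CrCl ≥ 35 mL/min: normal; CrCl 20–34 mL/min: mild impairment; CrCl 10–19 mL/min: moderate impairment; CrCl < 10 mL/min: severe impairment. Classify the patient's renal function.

CrCl = (140 − 80) × 41.1 / (72 × 1) × 0.85 = 2466.0 / 72.00 × 0.85 ≈ 29.1 mL/min
29 mL/min falls in the 'mild impairment' range.

mild impairment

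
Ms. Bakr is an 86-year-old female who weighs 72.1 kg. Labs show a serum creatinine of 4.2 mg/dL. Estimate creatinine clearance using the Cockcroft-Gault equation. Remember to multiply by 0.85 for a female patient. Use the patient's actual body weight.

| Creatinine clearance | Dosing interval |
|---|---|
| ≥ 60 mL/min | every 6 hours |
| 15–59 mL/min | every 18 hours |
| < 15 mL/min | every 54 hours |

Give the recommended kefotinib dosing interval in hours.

CrCl = (140 − 86) × 72.1 / (72 × 4.2) × 0.85 = 3893.4 / 302.40 × 0.85 ≈ 10.9 mL/min
CrCl ≈ 11 mL/min → bracket < 15 mL/min → every 54 hours.

every 54 hours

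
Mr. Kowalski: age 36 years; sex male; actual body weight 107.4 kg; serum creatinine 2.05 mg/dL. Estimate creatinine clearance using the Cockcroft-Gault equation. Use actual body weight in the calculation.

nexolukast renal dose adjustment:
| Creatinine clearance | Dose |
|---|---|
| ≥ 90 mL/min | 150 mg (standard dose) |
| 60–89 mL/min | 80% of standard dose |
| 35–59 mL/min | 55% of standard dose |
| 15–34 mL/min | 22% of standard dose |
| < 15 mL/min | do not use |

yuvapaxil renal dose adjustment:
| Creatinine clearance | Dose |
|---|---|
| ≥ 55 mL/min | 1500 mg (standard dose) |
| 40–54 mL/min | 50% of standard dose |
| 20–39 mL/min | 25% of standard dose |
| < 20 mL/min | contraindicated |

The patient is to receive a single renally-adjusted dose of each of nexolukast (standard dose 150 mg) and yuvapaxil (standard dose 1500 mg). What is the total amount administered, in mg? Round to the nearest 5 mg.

CrCl = (140 − 36) × 107.4 / (72 × 2.05) = 11169.6 / 147.60 ≈ 75.7 mL/min
CrCl ≈ 76 mL/min.
nexolukast: 60–89 mL/min → 80% of 150 mg = 120 mg.
yuvapaxil: ≥ 55 mL/min → 100% of 1500 mg = 1500 mg.
Total = 120 + 1500 = 1620 mg.

1620 mg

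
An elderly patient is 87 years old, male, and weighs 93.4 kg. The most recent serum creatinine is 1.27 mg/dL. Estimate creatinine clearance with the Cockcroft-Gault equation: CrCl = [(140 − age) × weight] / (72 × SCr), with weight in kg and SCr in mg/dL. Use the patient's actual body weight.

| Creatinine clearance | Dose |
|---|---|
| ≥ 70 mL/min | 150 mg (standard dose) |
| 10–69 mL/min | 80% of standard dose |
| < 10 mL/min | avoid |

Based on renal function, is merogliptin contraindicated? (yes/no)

no

CrCl = (140 − 87) × 93.4 / (72 × 1.27) = 4950.2 / 91.44 ≈ 54.1 mL/min
CrCl ≈ 54 mL/min, which is ≥ 10 mL/min.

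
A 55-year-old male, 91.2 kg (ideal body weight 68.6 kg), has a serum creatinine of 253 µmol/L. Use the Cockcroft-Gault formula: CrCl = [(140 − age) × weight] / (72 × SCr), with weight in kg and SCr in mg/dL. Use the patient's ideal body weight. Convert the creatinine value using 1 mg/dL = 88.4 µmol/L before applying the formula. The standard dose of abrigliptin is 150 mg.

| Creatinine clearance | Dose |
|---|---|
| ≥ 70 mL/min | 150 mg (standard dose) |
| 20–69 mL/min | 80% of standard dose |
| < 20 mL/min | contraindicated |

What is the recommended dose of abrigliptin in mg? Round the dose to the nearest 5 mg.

SCr = 253 / 88.4 = 2.862 mg/dL
CrCl = (140 − 55) × 68.6 / (72 × 2.862) = 5831.0 / 206.06 ≈ 28.3 mL/min
CrCl ≈ 28 mL/min → bracket 20–69 mL/min.
80% of 150 mg = 120 mg

120 mg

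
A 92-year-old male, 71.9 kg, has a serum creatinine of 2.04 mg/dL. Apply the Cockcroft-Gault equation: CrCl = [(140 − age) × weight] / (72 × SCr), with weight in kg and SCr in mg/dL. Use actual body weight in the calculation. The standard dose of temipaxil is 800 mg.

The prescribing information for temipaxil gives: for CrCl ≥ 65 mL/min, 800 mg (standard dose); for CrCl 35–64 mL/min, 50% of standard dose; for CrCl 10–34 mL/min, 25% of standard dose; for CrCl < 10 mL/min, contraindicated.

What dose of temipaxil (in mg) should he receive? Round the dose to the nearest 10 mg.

CrCl = (140 − 92) × 71.9 / (72 × 2.04) = 3451.2 / 146.88 ≈ 23.5 mL/min
CrCl ≈ 23 mL/min → bracket 10–34 mL/min.
25% of 800 mg = 200 mg

200 mg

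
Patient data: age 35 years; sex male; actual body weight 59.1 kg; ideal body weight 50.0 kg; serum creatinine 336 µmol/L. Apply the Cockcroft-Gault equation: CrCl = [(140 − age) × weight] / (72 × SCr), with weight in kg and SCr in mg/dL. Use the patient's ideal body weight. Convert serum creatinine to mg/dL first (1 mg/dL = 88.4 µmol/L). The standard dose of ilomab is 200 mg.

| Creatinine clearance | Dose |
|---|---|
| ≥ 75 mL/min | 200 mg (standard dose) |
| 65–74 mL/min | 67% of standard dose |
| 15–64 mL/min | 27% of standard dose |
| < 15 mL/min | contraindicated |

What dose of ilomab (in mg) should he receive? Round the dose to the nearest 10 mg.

SCr = 336 / 88.4 = 3.801 mg/dL
CrCl = (140 − 35) × 50 / (72 × 3.801) = 5250.0 / 273.67 ≈ 19.2 mL/min
CrCl ≈ 19 mL/min → bracket 15–64 mL/min.
27% of 200 mg = 54 mg → 50 mg

50 mg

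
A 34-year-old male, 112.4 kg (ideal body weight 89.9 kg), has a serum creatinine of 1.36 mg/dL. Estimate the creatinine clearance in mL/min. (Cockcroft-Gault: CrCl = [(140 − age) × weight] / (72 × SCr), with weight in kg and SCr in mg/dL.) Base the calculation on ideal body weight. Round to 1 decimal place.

97.3 mL/min

CrCl = (140 − 34) × 89.9 / (72 × 1.36) = 9529.4 / 97.92 ≈ 97.3 mL/min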